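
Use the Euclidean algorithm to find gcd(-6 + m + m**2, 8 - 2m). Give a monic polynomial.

1

Apply the Euclidean algorithm:
  m**2 + m - 6 = (-(1/2)m - 5/2)(-2m + 8) + (14)
  -2m + 8 = (-(1/7)m + 4/7)(14) + (0)
The last nonzero remainder is the constant 14, so the polynomials are coprime and gcd = 1.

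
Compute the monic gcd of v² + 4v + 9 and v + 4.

1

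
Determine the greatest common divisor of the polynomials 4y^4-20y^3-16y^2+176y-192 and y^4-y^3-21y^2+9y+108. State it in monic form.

y^2-y-12

By polynomial division,
  4y^4-20y^3-16y^2+176y-192 = (4)(y^4-y^3-21y^2+9y+108) + (-16y^3+68y^2+140y-624)
  y^4-y^3-21y^2+9y+108 = (-(1/16)y-13/64)(-16y^3+68y^2+140y-624) + ((25/16)y^2-(25/16)y-75/4)
  -16y^3+68y^2+140y-624 = (-(256/25)y+832/25)((25/16)y^2-(25/16)y-75/4) + (0)
Last nonzero remainder: (25/16)y^2-(25/16)y-75/4. Dividing through by 25/16 gives the monic gcd y^2-y-12.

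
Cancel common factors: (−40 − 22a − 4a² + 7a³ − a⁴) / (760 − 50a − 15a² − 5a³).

(−10 − 8a − 3a² + a³)/(190 + 35a + 5a²)

By polynomial division,
  −a⁴ + 7a³ − 4a² − 22a − 40 = ((1/5)a − 2)(−5a³ − 15a² − 50a + 760) + (−24a² − 274a + 1480)
  −5a³ − 15a² − 50a + 760 = ((5/24)a − 505/288)(−24a² − 274a + 1480) + (−(120785/144)a + 120785/36)
  −24a² − 274a + 1480 = ((3456/120785)a + 10656/24157)(−(120785/144)a + 120785/36) + (0)
Last nonzero remainder: −(120785/144)a + 120785/36. Dividing through by −120785/144 gives the monic gcd a − 4.
Cancel a − 4 from numerator and denominator to get the reduced form.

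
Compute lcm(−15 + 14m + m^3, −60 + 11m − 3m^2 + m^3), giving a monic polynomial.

60 − 71m + 14m^2 − 4m^3 + m^4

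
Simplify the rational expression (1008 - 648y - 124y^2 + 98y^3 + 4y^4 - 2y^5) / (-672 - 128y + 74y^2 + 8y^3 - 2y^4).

Euclidean algorithm in ℚ[y]:
  -2y^5 + 4y^4 + 98y^3 - 124y^2 - 648y + 1008 = (y + 2)(-2y^4 + 8y^3 + 74y^2 - 128y - 672) + (8y^3 - 144y^2 + 280y + 2352)
  -2y^4 + 8y^3 + 74y^2 - 128y - 672 = (-(1/4)y - 7/2)(8y^3 - 144y^2 + 280y + 2352) + (-360y^2 + 1440y + 7560)
  8y^3 - 144y^2 + 280y + 2352 = (-(1/45)y + 14/45)(-360y^2 + 1440y + 7560) + (0)
Last nonzero remainder: -360y^2 + 1440y + 7560. Dividing through by -360 gives the monic gcd y^2 - 4y - 21.
Cancel y^2 - 4y - 21 from numerator and denominator to get the reduced form.

(24 - 20y + 2y^2 + y^3)/(-16 + y^2)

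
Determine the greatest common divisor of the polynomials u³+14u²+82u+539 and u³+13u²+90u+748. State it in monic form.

u+11

Repeated division with remainder:
  u³+14u²+82u+539 = (u³+13u²+90u+748) + (u²-8u-209)
  u³+13u²+90u+748 = (u+21)(u²-8u-209) + (467u+5137)
  u²-8u-209 = ((1/467)u-19/467)(467u+5137) + (0)
Last nonzero remainder: 467u+5137. Dividing through by 467 gives the monic gcd u+11.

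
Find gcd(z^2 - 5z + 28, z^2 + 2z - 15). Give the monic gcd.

1

By polynomial division,
  z^2 - 5z + 28 = (z^2 + 2z - 15) + (-7z + 43)
  z^2 + 2z - 15 = (-(1/7)z - 57/49)(-7z + 43) + (1716/49)
  -7z + 43 = (-(343/1716)z + 2107/1716)(1716/49) + (0)
The last nonzero remainder is the constant 1716/49, so the polynomials are coprime and gcd = 1.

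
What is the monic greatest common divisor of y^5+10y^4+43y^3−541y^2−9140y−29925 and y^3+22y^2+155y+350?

y^2+12y+35

Repeated division with remainder:
  y^5+10y^4+43y^3−541y^2−9140y−29925 = (y^2−12y+152)(y^3+22y^2+155y+350) + (−2375y^2−28500y−83125)
  y^3+22y^2+155y+350 = (−(1/2375)y−2/475)(−2375y^2−28500y−83125) + (0)
Last nonzero remainder: −2375y^2−28500y−83125. Dividing through by −2375 gives the monic gcd y^2+12y+35.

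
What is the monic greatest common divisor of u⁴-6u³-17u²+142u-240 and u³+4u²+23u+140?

By polynomial division,
  u⁴-6u³-17u²+142u-240 = (u-10)(u³+4u²+23u+140) + (232u+1160)
  u³+4u²+23u+140 = ((1/232)u²-(1/232)u+7/58)(232u+1160) + (0)
Last nonzero remainder: 232u+1160. Dividing through by 232 gives the monic gcd u+5.

u+5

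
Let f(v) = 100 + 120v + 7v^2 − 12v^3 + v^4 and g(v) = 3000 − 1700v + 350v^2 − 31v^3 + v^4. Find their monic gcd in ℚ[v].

50 − 15v + v^2

Euclidean algorithm in ℚ[v]:
  v^4 − 12v^3 + 7v^2 + 120v + 100 = (v^4 − 31v^3 + 350v^2 − 1700v + 3000) + (19v^3 − 343v^2 + 1820v − 2900)
  v^4 − 31v^3 + 350v^2 − 1700v + 3000 = ((1/19)v − 246/361)(19v^3 − 343v^2 + 1820v − 2900) + ((7392/361)v^2 − (110880/361)v + 369600/361)
  19v^3 − 343v^2 + 1820v − 2900 = ((6859/7392)v − 10469/3696)((7392/361)v^2 − (110880/361)v + 369600/361) + (0)
Last nonzero remainder: (7392/361)v^2 − (110880/361)v + 369600/361. Dividing through by 7392/361 gives the monic gcd v^2 − 15v + 50.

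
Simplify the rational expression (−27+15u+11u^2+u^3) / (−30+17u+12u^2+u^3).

(9+u)/(10+u)

Euclidean algorithm in ℚ[u]:
  u^3+11u^2+15u−27 = (u^3+12u^2+17u−30) + (−u^2−2u+3)
  u^3+12u^2+17u−30 = (−u−10)(−u^2−2u+3) + (0)
Last nonzero remainder: −u^2−2u+3. Dividing through by −1 gives the monic gcd u^2+2u−3.
Cancel u^2+2u−3 from numerator and denominator to get the reduced form.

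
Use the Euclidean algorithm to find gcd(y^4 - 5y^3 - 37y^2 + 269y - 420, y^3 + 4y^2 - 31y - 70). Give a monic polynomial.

Repeated division with remainder:
  y^4 - 5y^3 - 37y^2 + 269y - 420 = (y - 9)(y^3 + 4y^2 - 31y - 70) + (30y^2 + 60y - 1050)
  y^3 + 4y^2 - 31y - 70 = ((1/30)y + 1/15)(30y^2 + 60y - 1050) + (0)
Last nonzero remainder: 30y^2 + 60y - 1050. Dividing through by 30 gives the monic gcd y^2 + 2y - 35.

y^2 + 2y - 35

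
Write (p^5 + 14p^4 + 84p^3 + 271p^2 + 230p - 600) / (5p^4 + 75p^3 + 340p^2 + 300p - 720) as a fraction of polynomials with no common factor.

(p^2 + 5p + 25)/(5p + 30)

Apply the Euclidean algorithm:
  p^5 + 14p^4 + 84p^3 + 271p^2 + 230p - 600 = ((1/5)p - 1/5)(5p^4 + 75p^3 + 340p^2 + 300p - 720) + (31p^3 + 279p^2 + 434p - 744)
  5p^4 + 75p^3 + 340p^2 + 300p - 720 = ((5/31)p + 30/31)(31p^3 + 279p^2 + 434p - 744) + (0)
Last nonzero remainder: 31p^3 + 279p^2 + 434p - 744. Dividing through by 31 gives the monic gcd p^3 + 9p^2 + 14p - 24.
Cancel p^3 + 9p^2 + 14p - 24 from numerator and denominator to get the reduced form.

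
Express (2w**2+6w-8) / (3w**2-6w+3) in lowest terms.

(2w+8)/(3w-3)

By polynomial division,
  2w**2+6w-8 = (2/3)(3w**2-6w+3) + (10w-10)
  3w**2-6w+3 = ((3/10)w-3/10)(10w-10) + (0)
Last nonzero remainder: 10w-10. Dividing through by 10 gives the monic gcd w-1.
Cancel w-1 from numerator and denominator to get the reduced form.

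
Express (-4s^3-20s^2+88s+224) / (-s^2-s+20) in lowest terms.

(4s^2+36s+56)/(s+5)

Repeated division with remainder:
  -4s^3-20s^2+88s+224 = (4s+16)(-s^2-s+20) + (24s-96)
  -s^2-s+20 = (-(1/24)s-5/24)(24s-96) + (0)
Last nonzero remainder: 24s-96. Dividing through by 24 gives the monic gcd s-4.
Cancel s-4 from numerator and denominator to get the reduced form.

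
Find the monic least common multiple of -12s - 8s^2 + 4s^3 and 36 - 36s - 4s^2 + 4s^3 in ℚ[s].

Euclidean algorithm in ℚ[s]:
  4s^3 - 8s^2 - 12s = (4s^3 - 4s^2 - 36s + 36) + (-4s^2 + 24s - 36)
  4s^3 - 4s^2 - 36s + 36 = (-s - 5)(-4s^2 + 24s - 36) + (48s - 144)
  -4s^2 + 24s - 36 = (-(1/12)s + 1/4)(48s - 144) + (0)
Last nonzero remainder: 48s - 144. Dividing through by 48 gives the monic gcd s - 3.
Then lcm(f, g) = f·g / gcd(f, g); expanding and making the result monic gives the answer.

9s - 10s^3 + s^5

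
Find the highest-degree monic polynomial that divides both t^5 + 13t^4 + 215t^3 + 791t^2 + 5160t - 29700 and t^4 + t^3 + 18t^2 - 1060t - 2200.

Repeated division with remainder:
  t^5 + 13t^4 + 215t^3 + 791t^2 + 5160t - 29700 = (t + 12)(t^4 + t^3 + 18t^2 - 1060t - 2200) + (185t^3 + 1635t^2 + 20080t - 3300)
  t^4 + t^3 + 18t^2 - 1060t - 2200 = ((1/185)t - 58/1369)(185t^3 + 1635t^2 + 20080t - 3300) + (-(29120/1369)t^2 - (262080/1369)t - 3203200/1369)
  185t^3 + 1635t^2 + 20080t - 3300 = (-(50653/5824)t + 4107/2912)(-(29120/1369)t^2 - (262080/1369)t - 3203200/1369) + (0)
Last nonzero remainder: -(29120/1369)t^2 - (262080/1369)t - 3203200/1369. Dividing through by -29120/1369 gives the monic gcd t^2 + 9t + 110.

t^2 + 9t + 110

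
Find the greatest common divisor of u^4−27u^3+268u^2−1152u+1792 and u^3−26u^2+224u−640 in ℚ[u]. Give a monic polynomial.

u^2−16u+64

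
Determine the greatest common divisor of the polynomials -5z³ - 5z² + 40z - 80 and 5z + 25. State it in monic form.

1

By polynomial division,
  -5z³ - 5z² + 40z - 80 = (-z² + 4z - 12)(5z + 25) + (220)
  5z + 25 = ((1/44)z + 5/44)(220) + (0)
The last nonzero remainder is the constant 220, so the polynomials are coprime and gcd = 1.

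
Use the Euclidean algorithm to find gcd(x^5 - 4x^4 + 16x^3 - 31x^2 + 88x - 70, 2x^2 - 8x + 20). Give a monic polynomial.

Apply the Euclidean algorithm:
  x^5 - 4x^4 + 16x^3 - 31x^2 + 88x - 70 = ((1/2)x^3 + 3x - 7/2)(2x^2 - 8x + 20) + (0)
Last nonzero remainder: 2x^2 - 8x + 20. Dividing through by 2 gives the monic gcd x^2 - 4x + 10.

x^2 - 4x + 10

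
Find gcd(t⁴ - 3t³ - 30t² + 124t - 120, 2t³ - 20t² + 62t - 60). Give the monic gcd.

t² - 7t + 10

Euclidean algorithm in ℚ[t]:
  t⁴ - 3t³ - 30t² + 124t - 120 = ((1/2)t + 7/2)(2t³ - 20t² + 62t - 60) + (9t² - 63t + 90)
  2t³ - 20t² + 62t - 60 = ((2/9)t - 2/3)(9t² - 63t + 90) + (0)
Last nonzero remainder: 9t² - 63t + 90. Dividing through by 9 gives the monic gcd t² - 7t + 10.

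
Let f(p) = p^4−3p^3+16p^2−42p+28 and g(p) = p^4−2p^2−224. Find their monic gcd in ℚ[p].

p^2+14

By polynomial division,
  p^4−3p^3+16p^2−42p+28 = (p^4−2p^2−224) + (−3p^3+18p^2−42p+252)
  p^4−2p^2−224 = (−(1/3)p−2)(−3p^3+18p^2−42p+252) + (20p^2+280)
  −3p^3+18p^2−42p+252 = (−(3/20)p+9/10)(20p^2+280) + (0)
Last nonzero remainder: 20p^2+280. Dividing through by 20 gives the monic gcd p^2+14.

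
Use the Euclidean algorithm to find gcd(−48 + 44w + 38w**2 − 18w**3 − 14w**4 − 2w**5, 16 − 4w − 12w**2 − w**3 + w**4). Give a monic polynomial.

Repeated division with remainder:
  −2w**5 − 14w**4 − 18w**3 + 38w**2 + 44w − 48 = (−2w − 16)(w**4 − w**3 − 12w**2 − 4w + 16) + (−58w**3 − 162w**2 + 12w + 208)
  w**4 − w**3 − 12w**2 − 4w + 16 = (−(1/58)w + 55/841)(−58w**3 − 162w**2 + 12w + 208) + (−(1008/841)w**2 − (1008/841)w + 2016/841)
  −58w**3 − 162w**2 + 12w + 208 = ((24389/504)w + 10933/126)(−(1008/841)w**2 − (1008/841)w + 2016/841) + (0)
Last nonzero remainder: −(1008/841)w**2 − (1008/841)w + 2016/841. Dividing through by −1008/841 gives the monic gcd w**2 + w − 2.

−2 + w + w**2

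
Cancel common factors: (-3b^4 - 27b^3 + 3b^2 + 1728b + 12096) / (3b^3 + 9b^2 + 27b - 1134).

(-b^2 + 64)/(b - 6)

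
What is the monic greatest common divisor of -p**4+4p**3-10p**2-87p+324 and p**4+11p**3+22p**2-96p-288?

Euclidean algorithm in ℚ[p]:
  -p**4+4p**3-10p**2-87p+324 = (-1)(p**4+11p**3+22p**2-96p-288) + (15p**3+12p**2-183p+36)
  p**4+11p**3+22p**2-96p-288 = ((1/15)p+17/25)(15p**3+12p**2-183p+36) + ((651/25)p**2+(651/25)p-7812/25)
  15p**3+12p**2-183p+36 = ((125/217)p-25/217)((651/25)p**2+(651/25)p-7812/25) + (0)
Last nonzero remainder: (651/25)p**2+(651/25)p-7812/25. Dividing through by 651/25 gives the monic gcd p**2+p-12.

p**2+p-12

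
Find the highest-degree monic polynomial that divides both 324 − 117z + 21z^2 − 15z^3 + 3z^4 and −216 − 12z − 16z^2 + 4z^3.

Repeated division with remainder:
  3z^4 − 15z^3 + 21z^2 − 117z + 324 = ((3/4)z − 3/4)(4z^3 − 16z^2 − 12z − 216) + (18z^2 + 36z + 162)
  4z^3 − 16z^2 − 12z − 216 = ((2/9)z − 4/3)(18z^2 + 36z + 162) + (0)
Last nonzero remainder: 18z^2 + 36z + 162. Dividing through by 18 gives the monic gcd z^2 + 2z + 9.

9 + 2z + z^2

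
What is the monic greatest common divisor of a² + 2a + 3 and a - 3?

1

Repeated division with remainder:
  a² + 2a + 3 = (a + 5)(a - 3) + (18)
  a - 3 = ((1/18)a - 1/6)(18) + (0)
The last nonzero remainder is the constant 18, so the polynomials are coprime and gcd = 1.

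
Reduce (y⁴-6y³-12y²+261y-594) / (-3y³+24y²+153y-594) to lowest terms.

(-y²+9y-33)/(3y-33)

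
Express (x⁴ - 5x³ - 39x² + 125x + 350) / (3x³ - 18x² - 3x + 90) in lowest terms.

Apply the Euclidean algorithm:
  x⁴ - 5x³ - 39x² + 125x + 350 = ((1/3)x + 1/3)(3x³ - 18x² - 3x + 90) + (-32x² + 96x + 320)
  3x³ - 18x² - 3x + 90 = (-(3/32)x + 9/32)(-32x² + 96x + 320) + (0)
Last nonzero remainder: -32x² + 96x + 320. Dividing through by -32 gives the monic gcd x² - 3x - 10.
Cancel x² - 3x - 10 from numerator and denominator to get the reduced form.

(x² - 2x - 35)/(3x - 9)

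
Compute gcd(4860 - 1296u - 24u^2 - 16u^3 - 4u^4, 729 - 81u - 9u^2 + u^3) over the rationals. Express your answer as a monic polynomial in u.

Euclidean algorithm in ℚ[u]:
  -4u^4 - 16u^3 - 24u^2 - 1296u + 4860 = (-4u - 52)(u^3 - 9u^2 - 81u + 729) + (-816u^2 - 2592u + 42768)
  u^3 - 9u^2 - 81u + 729 = (-(1/816)u + 69/4624)(-816u^2 - 2592u + 42768) + ((2916/289)u + 26244/289)
  -816u^2 - 2592u + 42768 = (-(19652/243)u + 12716/27)((2916/289)u + 26244/289) + (0)
Last nonzero remainder: (2916/289)u + 26244/289. Dividing through by 2916/289 gives the monic gcd u + 9.

9 + u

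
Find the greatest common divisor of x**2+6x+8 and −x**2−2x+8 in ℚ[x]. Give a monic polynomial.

x+4

Apply the Euclidean algorithm:
  x**2+6x+8 = (−1)(−x**2−2x+8) + (4x+16)
  −x**2−2x+8 = (−(1/4)x+1/2)(4x+16) + (0)
Last nonzero remainder: 4x+16. Dividing through by 4 gives the monic gcd x+4.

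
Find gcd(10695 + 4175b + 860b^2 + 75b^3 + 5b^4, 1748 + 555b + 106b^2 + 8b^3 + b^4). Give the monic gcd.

23 + 7b + b^2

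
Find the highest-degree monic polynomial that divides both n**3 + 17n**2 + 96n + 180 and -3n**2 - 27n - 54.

n + 6

Apply the Euclidean algorithm:
  n**3 + 17n**2 + 96n + 180 = (-(1/3)n - 8/3)(-3n**2 - 27n - 54) + (6n + 36)
  -3n**2 - 27n - 54 = (-(1/2)n - 3/2)(6n + 36) + (0)
Last nonzero remainder: 6n + 36. Dividing through by 6 gives the monic gcd n + 6.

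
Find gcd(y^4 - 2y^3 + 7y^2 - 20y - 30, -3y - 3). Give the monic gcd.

y + 1

Repeated division with remainder:
  y^4 - 2y^3 + 7y^2 - 20y - 30 = (-(1/3)y^3 + y^2 - (10/3)y + 10)(-3y - 3) + (0)
Last nonzero remainder: -3y - 3. Dividing through by -3 gives the monic gcd y + 1.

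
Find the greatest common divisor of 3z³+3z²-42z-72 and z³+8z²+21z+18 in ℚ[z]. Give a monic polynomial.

Repeated division with remainder:
  3z³+3z²-42z-72 = (3)(z³+8z²+21z+18) + (-21z²-105z-126)
  z³+8z²+21z+18 = (-(1/21)z-1/7)(-21z²-105z-126) + (0)
Last nonzero remainder: -21z²-105z-126. Dividing through by -21 gives the monic gcd z²+5z+6.

z²+5z+6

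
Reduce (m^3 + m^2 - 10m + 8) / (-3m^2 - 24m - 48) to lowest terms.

Apply the Euclidean algorithm:
  m^3 + m^2 - 10m + 8 = (-(1/3)m + 7/3)(-3m^2 - 24m - 48) + (30m + 120)
  -3m^2 - 24m - 48 = (-(1/10)m - 2/5)(30m + 120) + (0)
Last nonzero remainder: 30m + 120. Dividing through by 30 gives the monic gcd m + 4.
Cancel m + 4 from numerator and denominator to get the reduced form.

(-m^2 + 3m - 2)/(3m + 12)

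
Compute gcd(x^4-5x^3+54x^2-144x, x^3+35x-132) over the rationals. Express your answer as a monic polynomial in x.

x-3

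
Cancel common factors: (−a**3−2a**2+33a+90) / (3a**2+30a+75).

Euclidean algorithm in ℚ[a]:
  −a**3−2a**2+33a+90 = (−(1/3)a+8/3)(3a**2+30a+75) + (−22a−110)
  3a**2+30a+75 = (−(3/22)a−15/22)(−22a−110) + (0)
Last nonzero remainder: −22a−110. Dividing through by −22 gives the monic gcd a+5.
Cancel a+5 from numerator and denominator to get the reduced form.

(−a**2+3a+18)/(3a+15)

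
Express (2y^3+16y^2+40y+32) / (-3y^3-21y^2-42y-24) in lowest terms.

Repeated division with remainder:
  2y^3+16y^2+40y+32 = (-2/3)(-3y^3-21y^2-42y-24) + (2y^2+12y+16)
  -3y^3-21y^2-42y-24 = (-(3/2)y-3/2)(2y^2+12y+16) + (0)
Last nonzero remainder: 2y^2+12y+16. Dividing through by 2 gives the monic gcd y^2+6y+8.
Cancel y^2+6y+8 from numerator and denominator to get the reduced form.

(-2y-4)/(3y+3)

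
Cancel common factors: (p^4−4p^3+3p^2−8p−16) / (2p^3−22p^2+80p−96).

(p^3+3p+4)/(2p^2−14p+24)

Euclidean algorithm in ℚ[p]:
  p^4−4p^3+3p^2−8p−16 = ((1/2)p+7/2)(2p^3−22p^2+80p−96) + (40p^2−240p+320)
  2p^3−22p^2+80p−96 = ((1/20)p−1/4)(40p^2−240p+320) + (4p−16)
  40p^2−240p+320 = (10p−20)(4p−16) + (0)
Last nonzero remainder: 4p−16. Dividing through by 4 gives the monic gcd p−4.
Cancel p−4 from numerator and denominator to get the reduced form.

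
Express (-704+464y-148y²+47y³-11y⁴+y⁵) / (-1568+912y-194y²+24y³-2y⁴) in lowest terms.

(44-7y+3y²-y³)/(98-8y+2y²)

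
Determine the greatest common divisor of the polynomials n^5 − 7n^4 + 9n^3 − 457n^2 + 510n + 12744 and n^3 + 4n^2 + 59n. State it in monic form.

Euclidean algorithm in ℚ[n]:
  n^5 − 7n^4 + 9n^3 − 457n^2 + 510n + 12744 = (n^2 − 11n − 6)(n^3 + 4n^2 + 59n) + (216n^2 + 864n + 12744)
  n^3 + 4n^2 + 59n = ((1/216)n)(216n^2 + 864n + 12744) + (0)
Last nonzero remainder: 216n^2 + 864n + 12744. Dividing through by 216 gives the monic gcd n^2 + 4n + 59.

n^2 + 4n + 59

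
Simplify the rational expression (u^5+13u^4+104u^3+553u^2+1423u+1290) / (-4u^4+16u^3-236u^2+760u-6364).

(-u^3-10u^2-31u-30)/(4u^2-28u+148)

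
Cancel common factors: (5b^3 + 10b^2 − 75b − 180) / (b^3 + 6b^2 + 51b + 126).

(5b^2 − 5b − 60)/(b^2 + 3b + 42)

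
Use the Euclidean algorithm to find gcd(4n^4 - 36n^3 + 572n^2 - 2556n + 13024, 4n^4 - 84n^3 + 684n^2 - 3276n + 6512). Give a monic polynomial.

n^2 - 6n + 37

Repeated division with remainder:
  4n^4 - 36n^3 + 572n^2 - 2556n + 13024 = (4n^4 - 84n^3 + 684n^2 - 3276n + 6512) + (48n^3 - 112n^2 + 720n + 6512)
  4n^4 - 84n^3 + 684n^2 - 3276n + 6512 = ((1/12)n - 14/9)(48n^3 - 112n^2 + 720n + 6512) + ((4048/9)n^2 - (8096/3)n + 149776/9)
  48n^3 - 112n^2 + 720n + 6512 = ((27/253)n + 9/23)((4048/9)n^2 - (8096/3)n + 149776/9) + (0)
Last nonzero remainder: (4048/9)n^2 - (8096/3)n + 149776/9. Dividing through by 4048/9 gives the monic gcd n^2 - 6n + 37.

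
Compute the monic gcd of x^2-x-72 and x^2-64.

x+8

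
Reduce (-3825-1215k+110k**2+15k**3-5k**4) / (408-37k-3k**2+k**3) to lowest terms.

Apply the Euclidean algorithm:
  -5k**4+15k**3+110k**2-1215k-3825 = (-5k)(k**3-3k**2-37k+408) + (-75k**2+825k-3825)
  k**3-3k**2-37k+408 = (-(1/75)k-8/75)(-75k**2+825k-3825) + (0)
Last nonzero remainder: -75k**2+825k-3825. Dividing through by -75 gives the monic gcd k**2-11k+51.
Cancel k**2-11k+51 from numerator and denominator to get the reduced form.

(-75-40k-5k**2)/(8+k)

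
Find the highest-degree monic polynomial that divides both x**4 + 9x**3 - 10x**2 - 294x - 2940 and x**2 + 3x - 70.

Euclidean algorithm in ℚ[x]:
  x**4 + 9x**3 - 10x**2 - 294x - 2940 = (x**2 + 6x + 42)(x**2 + 3x - 70) + (0)
The last nonzero remainder x**2 + 3x - 70 is already monic.

x**2 + 3x - 70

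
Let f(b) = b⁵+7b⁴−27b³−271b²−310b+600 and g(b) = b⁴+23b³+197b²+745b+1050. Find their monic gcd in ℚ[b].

b²+10b+25

By polynomial division,
  b⁵+7b⁴−27b³−271b²−310b+600 = (b−16)(b⁴+23b³+197b²+745b+1050) + (144b³+2136b²+10560b+17400)
  b⁴+23b³+197b²+745b+1050 = ((1/144)b+49/864)(144b³+2136b²+10560b+17400) + ((91/36)b²+(455/18)b+2275/36)
  144b³+2136b²+10560b+17400 = ((5184/91)b+25056/91)((91/36)b²+(455/18)b+2275/36) + (0)
Last nonzero remainder: (91/36)b²+(455/18)b+2275/36. Dividing through by 91/36 gives the monic gcd b²+10b+25.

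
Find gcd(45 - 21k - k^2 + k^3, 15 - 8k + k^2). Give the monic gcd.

-3 + k

Apply the Euclidean algorithm:
  k^3 - k^2 - 21k + 45 = (k + 7)(k^2 - 8k + 15) + (20k - 60)
  k^2 - 8k + 15 = ((1/20)k - 1/4)(20k - 60) + (0)
Last nonzero remainder: 20k - 60. Dividing through by 20 gives the monic gcd k - 3.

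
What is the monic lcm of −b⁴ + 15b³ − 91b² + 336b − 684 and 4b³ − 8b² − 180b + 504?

b⁶ − 11b⁵ + 10b⁴ + 343b³ − 2571b² + 9792b − 14364

Apply the Euclidean algorithm:
  −b⁴ + 15b³ − 91b² + 336b − 684 = (−(1/4)b + 13/4)(4b³ − 8b² − 180b + 504) + (−110b² + 1047b − 2322)
  4b³ − 8b² − 180b + 504 = (−(2/55)b − 827/3025)(−110b² + 1047b − 2322) + ((65949/3025)b − 395694/3025)
  −110b² + 1047b − 2322 = (−(332750/65949)b + 390225/21983)((65949/3025)b − 395694/3025) + (0)
Last nonzero remainder: (65949/3025)b − 395694/3025. Dividing through by 65949/3025 gives the monic gcd b − 6.
Then lcm(f, g) = f·g / gcd(f, g); expanding and making the result monic gives the answer.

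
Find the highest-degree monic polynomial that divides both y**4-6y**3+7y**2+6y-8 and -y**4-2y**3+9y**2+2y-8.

Euclidean algorithm in ℚ[y]:
  y**4-6y**3+7y**2+6y-8 = (-1)(-y**4-2y**3+9y**2+2y-8) + (-8y**3+16y**2+8y-16)
  -y**4-2y**3+9y**2+2y-8 = ((1/8)y+1/2)(-8y**3+16y**2+8y-16) + (0)
Last nonzero remainder: -8y**3+16y**2+8y-16. Dividing through by -8 gives the monic gcd y**3-2y**2-y+2.

y**3-2y**2-y+2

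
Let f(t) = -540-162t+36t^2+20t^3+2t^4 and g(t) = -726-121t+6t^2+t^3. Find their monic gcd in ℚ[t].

6+t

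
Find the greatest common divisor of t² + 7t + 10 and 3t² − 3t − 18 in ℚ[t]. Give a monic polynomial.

Repeated division with remainder:
  t² + 7t + 10 = (1/3)(3t² − 3t − 18) + (8t + 16)
  3t² − 3t − 18 = ((3/8)t − 9/8)(8t + 16) + (0)
Last nonzero remainder: 8t + 16. Dividing through by 8 gives the monic gcd t + 2.

t + 2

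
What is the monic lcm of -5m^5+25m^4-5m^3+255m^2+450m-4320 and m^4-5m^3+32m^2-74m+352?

m^7-11m^6+53m^5-167m^4+238m^3+282m^2-7164m+19008

Apply the Euclidean algorithm:
  -5m^5+25m^4-5m^3+255m^2+450m-4320 = (-5m)(m^4-5m^3+32m^2-74m+352) + (155m^3-115m^2+2210m-4320)
  m^4-5m^3+32m^2-74m+352 = ((1/155)m-132/4805)(155m^3-115m^2+2210m-4320) + ((14014/961)m^2+(14014/961)m+224224/961)
  155m^3-115m^2+2210m-4320 = ((148955/14014)m-129735/7007)((14014/961)m^2+(14014/961)m+224224/961) + (0)
Last nonzero remainder: (14014/961)m^2+(14014/961)m+224224/961. Dividing through by 14014/961 gives the monic gcd m^2+m+16.
Then lcm(f, g) = f·g / gcd(f, g); expanding and making the result monic gives the answer.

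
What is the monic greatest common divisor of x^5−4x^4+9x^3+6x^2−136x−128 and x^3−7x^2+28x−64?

Euclidean algorithm in ℚ[x]:
  x^5−4x^4+9x^3+6x^2−136x−128 = (x^2+3x+2)(x^3−7x^2+28x−64) + (0)
The last nonzero remainder x^3−7x^2+28x−64 is already monic.

x^3−7x^2+28x−64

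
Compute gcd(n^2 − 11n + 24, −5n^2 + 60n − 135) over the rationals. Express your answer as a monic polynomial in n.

Repeated division with remainder:
  n^2 − 11n + 24 = (−1/5)(−5n^2 + 60n − 135) + (n − 3)
  −5n^2 + 60n − 135 = (−5n + 45)(n − 3) + (0)
The last nonzero remainder n − 3 is already monic.

n − 3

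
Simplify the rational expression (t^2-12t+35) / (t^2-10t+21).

(t-5)/(t-3)

Repeated division with remainder:
  t^2-12t+35 = (t^2-10t+21) + (-2t+14)
  t^2-10t+21 = (-(1/2)t+3/2)(-2t+14) + (0)
Last nonzero remainder: -2t+14. Dividing through by -2 gives the monic gcd t-7.
Cancel t-7 from numerator and denominator to get the reduced form.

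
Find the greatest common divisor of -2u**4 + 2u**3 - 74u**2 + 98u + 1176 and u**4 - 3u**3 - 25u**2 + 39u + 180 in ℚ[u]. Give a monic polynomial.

u**2 - u - 12

Euclidean algorithm in ℚ[u]:
  -2u**4 + 2u**3 - 74u**2 + 98u + 1176 = (-2)(u**4 - 3u**3 - 25u**2 + 39u + 180) + (-4u**3 - 124u**2 + 176u + 1536)
  u**4 - 3u**3 - 25u**2 + 39u + 180 = (-(1/4)u + 17/2)(-4u**3 - 124u**2 + 176u + 1536) + (1073u**2 - 1073u - 12876)
  -4u**3 - 124u**2 + 176u + 1536 = (-(4/1073)u - 128/1073)(1073u**2 - 1073u - 12876) + (0)
Last nonzero remainder: 1073u**2 - 1073u - 12876. Dividing through by 1073 gives the monic gcd u**2 - u - 12.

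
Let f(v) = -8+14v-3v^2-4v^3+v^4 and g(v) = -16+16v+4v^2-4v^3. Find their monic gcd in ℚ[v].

By polynomial division,
  v^4-4v^3-3v^2+14v-8 = (-(1/4)v+3/4)(-4v^3+4v^2+16v-16) + (-2v^2-2v+4)
  -4v^3+4v^2+16v-16 = (2v-4)(-2v^2-2v+4) + (0)
Last nonzero remainder: -2v^2-2v+4. Dividing through by -2 gives the monic gcd v^2+v-2.

-2+v+v^2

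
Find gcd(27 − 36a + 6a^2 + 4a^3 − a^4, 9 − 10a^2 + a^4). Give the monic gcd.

9 − 9a − a^2 + a^3

Apply the Euclidean algorithm:
  −a^4 + 4a^3 + 6a^2 − 36a + 27 = (−1)(a^4 − 10a^2 + 9) + (4a^3 − 4a^2 − 36a + 36)
  a^4 − 10a^2 + 9 = ((1/4)a + 1/4)(4a^3 − 4a^2 − 36a + 36) + (0)
Last nonzero remainder: 4a^3 − 4a^2 − 36a + 36. Dividing through by 4 gives the monic gcd a^3 − a^2 − 9a + 9.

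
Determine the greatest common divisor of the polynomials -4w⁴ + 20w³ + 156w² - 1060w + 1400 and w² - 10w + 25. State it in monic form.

Apply the Euclidean algorithm:
  -4w⁴ + 20w³ + 156w² - 1060w + 1400 = (-4w² - 20w + 56)(w² - 10w + 25) + (0)
The last nonzero remainder w² - 10w + 25 is already monic.

w² - 10w + 25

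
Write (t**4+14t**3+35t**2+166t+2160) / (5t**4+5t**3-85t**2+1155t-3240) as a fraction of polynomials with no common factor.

(t+10)/(5t-15)

Apply the Euclidean algorithm:
  t**4+14t**3+35t**2+166t+2160 = (1/5)(5t**4+5t**3-85t**2+1155t-3240) + (13t**3+52t**2-65t+2808)
  5t**4+5t**3-85t**2+1155t-3240 = ((5/13)t-15/13)(13t**3+52t**2-65t+2808) + (0)
Last nonzero remainder: 13t**3+52t**2-65t+2808. Dividing through by 13 gives the monic gcd t**3+4t**2-5t+216.
Cancel t**3+4t**2-5t+216 from numerator and denominator to get the reduced form.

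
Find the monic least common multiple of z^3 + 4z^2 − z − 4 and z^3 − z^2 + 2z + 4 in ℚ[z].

z^5 + 2z^4 − 5z^3 + 14z^2 + 4z − 16

Euclidean algorithm in ℚ[z]:
  z^3 + 4z^2 − z − 4 = (z^3 − z^2 + 2z + 4) + (5z^2 − 3z − 8)
  z^3 − z^2 + 2z + 4 = ((1/5)z − 2/25)(5z^2 − 3z − 8) + ((84/25)z + 84/25)
  5z^2 − 3z − 8 = ((125/84)z − 50/21)((84/25)z + 84/25) + (0)
Last nonzero remainder: (84/25)z + 84/25. Dividing through by 84/25 gives the monic gcd z + 1.
Then lcm(f, g) = f·g / gcd(f, g); expanding and making the result monic gives the answer.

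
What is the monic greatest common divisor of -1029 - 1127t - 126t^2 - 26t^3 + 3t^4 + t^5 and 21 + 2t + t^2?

21 + 2t + t^2

Euclidean algorithm in ℚ[t]:
  t^5 + 3t^4 - 26t^3 - 126t^2 - 1127t - 1029 = (t^3 + t^2 - 49t - 49)(t^2 + 2t + 21) + (0)
The last nonzero remainder t^2 + 2t + 21 is already monic.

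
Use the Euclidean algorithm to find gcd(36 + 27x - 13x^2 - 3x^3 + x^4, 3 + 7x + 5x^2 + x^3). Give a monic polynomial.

Repeated division with remainder:
  x^4 - 3x^3 - 13x^2 + 27x + 36 = (x - 8)(x^3 + 5x^2 + 7x + 3) + (20x^2 + 80x + 60)
  x^3 + 5x^2 + 7x + 3 = ((1/20)x + 1/20)(20x^2 + 80x + 60) + (0)
Last nonzero remainder: 20x^2 + 80x + 60. Dividing through by 20 gives the monic gcd x^2 + 4x + 3.

3 + 4x + x^2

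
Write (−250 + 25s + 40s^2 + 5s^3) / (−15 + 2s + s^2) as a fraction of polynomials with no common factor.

(−50 + 15s + 5s^2)/(−3 + s)

Repeated division with remainder:
  5s^3 + 40s^2 + 25s − 250 = (5s + 30)(s^2 + 2s − 15) + (40s + 200)
  s^2 + 2s − 15 = ((1/40)s − 3/40)(40s + 200) + (0)
Last nonzero remainder: 40s + 200. Dividing through by 40 gives the monic gcd s + 5.
Cancel s + 5 from numerator and denominator to get the reduced form.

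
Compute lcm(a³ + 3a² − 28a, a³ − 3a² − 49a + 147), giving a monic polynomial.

a⁵ − 7a⁴ − 37a³ + 343a² − 588a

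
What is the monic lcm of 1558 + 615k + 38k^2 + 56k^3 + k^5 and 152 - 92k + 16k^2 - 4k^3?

Apply the Euclidean algorithm:
  k^5 + 56k^3 + 38k^2 + 615k + 1558 = (-(1/4)k^2 - k - 49/4)(-4k^3 + 16k^2 - 92k + 152) + (180k^2 - 360k + 3420)
  -4k^3 + 16k^2 - 92k + 152 = (-(1/45)k + 2/45)(180k^2 - 360k + 3420) + (0)
Last nonzero remainder: 180k^2 - 360k + 3420. Dividing through by 180 gives the monic gcd k^2 - 2k + 19.
Then lcm(f, g) = f·g / gcd(f, g); expanding and making the result monic gives the answer.

-3116 + 328k + 539k^2 - 74k^3 + 56k^4 - 2k^5 + k^6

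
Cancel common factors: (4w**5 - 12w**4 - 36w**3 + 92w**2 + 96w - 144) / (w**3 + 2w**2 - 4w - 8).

(4w**3 - 28w**2 + 60w - 36)/(w - 2)

Apply the Euclidean algorithm:
  4w**5 - 12w**4 - 36w**3 + 92w**2 + 96w - 144 = (4w**2 - 20w + 20)(w**3 + 2w**2 - 4w - 8) + (4w**2 + 16w + 16)
  w**3 + 2w**2 - 4w - 8 = ((1/4)w - 1/2)(4w**2 + 16w + 16) + (0)
Last nonzero remainder: 4w**2 + 16w + 16. Dividing through by 4 gives the monic gcd w**2 + 4w + 4.
Cancel w**2 + 4w + 4 from numerator and denominator to get the reduced form.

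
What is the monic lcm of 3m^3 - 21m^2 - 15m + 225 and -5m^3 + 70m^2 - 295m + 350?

m^5 - 16m^4 + 72m^3 + 22m^2 - 745m + 1050

Euclidean algorithm in ℚ[m]:
  3m^3 - 21m^2 - 15m + 225 = (-3/5)(-5m^3 + 70m^2 - 295m + 350) + (21m^2 - 192m + 435)
  -5m^3 + 70m^2 - 295m + 350 = (-(5/21)m + 170/147)(21m^2 - 192m + 435) + ((1500/49)m - 7500/49)
  21m^2 - 192m + 435 = ((343/500)m - 1421/500)((1500/49)m - 7500/49) + (0)
Last nonzero remainder: (1500/49)m - 7500/49. Dividing through by 1500/49 gives the monic gcd m - 5.
Then lcm(f, g) = f·g / gcd(f, g); expanding and making the result monic gives the answer.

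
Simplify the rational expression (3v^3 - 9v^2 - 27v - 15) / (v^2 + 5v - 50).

(3v^2 + 6v + 3)/(v + 10)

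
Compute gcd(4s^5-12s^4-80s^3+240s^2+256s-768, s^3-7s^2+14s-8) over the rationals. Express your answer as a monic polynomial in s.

By polynomial division,
  4s^5-12s^4-80s^3+240s^2+256s-768 = (4s^2+16s-24)(s^3-7s^2+14s-8) + (-120s^2+720s-960)
  s^3-7s^2+14s-8 = (-(1/120)s+1/120)(-120s^2+720s-960) + (0)
Last nonzero remainder: -120s^2+720s-960. Dividing through by -120 gives the monic gcd s^2-6s+8.

s^2-6s+8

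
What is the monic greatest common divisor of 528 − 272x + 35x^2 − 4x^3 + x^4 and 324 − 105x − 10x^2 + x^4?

Repeated division with remainder:
  x^4 − 4x^3 + 35x^2 − 272x + 528 = (x^4 − 10x^2 − 105x + 324) + (−4x^3 + 45x^2 − 167x + 204)
  x^4 − 10x^2 − 105x + 324 = (−(1/4)x − 45/16)(−4x^3 + 45x^2 − 167x + 204) + ((1197/16)x^2 − (8379/16)x + 3591/4)
  −4x^3 + 45x^2 − 167x + 204 = (−(64/1197)x + 272/1197)((1197/16)x^2 − (8379/16)x + 3591/4) + (0)
Last nonzero remainder: (1197/16)x^2 − (8379/16)x + 3591/4. Dividing through by 1197/16 gives the monic gcd x^2 − 7x + 12.

12 − 7x + x^2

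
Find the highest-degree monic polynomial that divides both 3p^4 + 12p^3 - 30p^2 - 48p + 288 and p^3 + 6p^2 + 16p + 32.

p + 4

Apply the Euclidean algorithm:
  3p^4 + 12p^3 - 30p^2 - 48p + 288 = (3p - 6)(p^3 + 6p^2 + 16p + 32) + (-42p^2 - 48p + 480)
  p^3 + 6p^2 + 16p + 32 = (-(1/42)p - 17/147)(-42p^2 - 48p + 480) + ((1072/49)p + 4288/49)
  -42p^2 - 48p + 480 = (-(1029/536)p + 735/134)((1072/49)p + 4288/49) + (0)
Last nonzero remainder: (1072/49)p + 4288/49. Dividing through by 1072/49 gives the monic gcd p + 4.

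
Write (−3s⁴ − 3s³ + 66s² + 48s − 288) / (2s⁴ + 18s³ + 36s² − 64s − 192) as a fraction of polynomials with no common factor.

(−3s + 12)/(2s + 8)

Repeated division with remainder:
  −3s⁴ − 3s³ + 66s² + 48s − 288 = (−3/2)(2s⁴ + 18s³ + 36s² − 64s − 192) + (24s³ + 120s² − 48s − 576)
  2s⁴ + 18s³ + 36s² − 64s − 192 = ((1/12)s + 1/3)(24s³ + 120s² − 48s − 576) + (0)
Last nonzero remainder: 24s³ + 120s² − 48s − 576. Dividing through by 24 gives the monic gcd s³ + 5s² − 2s − 24.
Cancel s³ + 5s² − 2s − 24 from numerator and denominator to get the reduced form.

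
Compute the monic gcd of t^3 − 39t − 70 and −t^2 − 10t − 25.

Apply the Euclidean algorithm:
  t^3 − 39t − 70 = (−t + 10)(−t^2 − 10t − 25) + (36t + 180)
  −t^2 − 10t − 25 = (−(1/36)t − 5/36)(36t + 180) + (0)
Last nonzero remainder: 36t + 180. Dividing through by 36 gives the monic gcd t + 5.

t + 5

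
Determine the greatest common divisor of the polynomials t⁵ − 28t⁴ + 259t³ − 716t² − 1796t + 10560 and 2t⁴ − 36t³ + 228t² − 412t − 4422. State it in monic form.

t² − 8t − 33

By polynomial division,
  t⁵ − 28t⁴ + 259t³ − 716t² − 1796t + 10560 = ((1/2)t − 5)(2t⁴ − 36t³ + 228t² − 412t − 4422) + (−35t³ + 630t² − 1645t − 11550)
  2t⁴ − 36t³ + 228t² − 412t − 4422 = (−(2/35)t)(−35t³ + 630t² − 1645t − 11550) + (134t² − 1072t − 4422)
  −35t³ + 630t² − 1645t − 11550 = (−(35/134)t + 175/67)(134t² − 1072t − 4422) + (0)
Last nonzero remainder: 134t² − 1072t − 4422. Dividing through by 134 gives the monic gcd t² − 8t − 33.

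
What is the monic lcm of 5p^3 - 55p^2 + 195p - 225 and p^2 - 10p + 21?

p^4 - 18p^3 + 116p^2 - 318p + 315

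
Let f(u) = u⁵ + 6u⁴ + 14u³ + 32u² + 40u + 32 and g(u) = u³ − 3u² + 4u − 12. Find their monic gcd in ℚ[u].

Repeated division with remainder:
  u⁵ + 6u⁴ + 14u³ + 32u² + 40u + 32 = (u² + 9u + 37)(u³ − 3u² + 4u − 12) + (119u² + 476)
  u³ − 3u² + 4u − 12 = ((1/119)u − 3/119)(119u² + 476) + (0)
Last nonzero remainder: 119u² + 476. Dividing through by 119 gives the monic gcd u² + 4.

u² + 4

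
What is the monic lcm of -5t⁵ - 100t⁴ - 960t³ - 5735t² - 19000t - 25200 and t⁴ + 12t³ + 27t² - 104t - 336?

t⁶ + 17t⁵ + 132t⁴ + 571t³ + 359t² - 6360t - 15120

Euclidean algorithm in ℚ[t]:
  -5t⁵ - 100t⁴ - 960t³ - 5735t² - 19000t - 25200 = (-5t - 40)(t⁴ + 12t³ + 27t² - 104t - 336) + (-345t³ - 5175t² - 24840t - 38640)
  t⁴ + 12t³ + 27t² - 104t - 336 = (-(1/345)t + 1/115)(-345t³ - 5175t² - 24840t - 38640) + (0)
Last nonzero remainder: -345t³ - 5175t² - 24840t - 38640. Dividing through by -345 gives the monic gcd t³ + 15t² + 72t + 112.
Then lcm(f, g) = f·g / gcd(f, g); expanding and making the result monic gives the answer.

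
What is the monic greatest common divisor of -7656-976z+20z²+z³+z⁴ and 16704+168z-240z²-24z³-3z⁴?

116+6z+z²

By polynomial division,
  z⁴+z³+20z²-976z-7656 = (-1/3)(-3z⁴-24z³-240z²+168z+16704) + (-7z³-60z²-920z-2088)
  -3z⁴-24z³-240z²+168z+16704 = ((3/7)z-12/49)(-7z³-60z²-920z-2088) + ((6840/49)z²+(41040/49)z+793440/49)
  -7z³-60z²-920z-2088 = (-(343/6840)z-49/380)((6840/49)z²+(41040/49)z+793440/49) + (0)
Last nonzero remainder: (6840/49)z²+(41040/49)z+793440/49. Dividing through by 6840/49 gives the monic gcd z²+6z+116.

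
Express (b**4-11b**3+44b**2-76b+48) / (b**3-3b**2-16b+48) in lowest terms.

Repeated division with remainder:
  b**4-11b**3+44b**2-76b+48 = (b-8)(b**3-3b**2-16b+48) + (36b**2-252b+432)
  b**3-3b**2-16b+48 = ((1/36)b+1/9)(36b**2-252b+432) + (0)
Last nonzero remainder: 36b**2-252b+432. Dividing through by 36 gives the monic gcd b**2-7b+12.
Cancel b**2-7b+12 from numerator and denominator to get the reduced form.

(b**2-4b+4)/(b+4)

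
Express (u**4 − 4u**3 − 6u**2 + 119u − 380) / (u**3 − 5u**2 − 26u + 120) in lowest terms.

Euclidean algorithm in ℚ[u]:
  u**4 − 4u**3 − 6u**2 + 119u − 380 = (u + 1)(u**3 − 5u**2 − 26u + 120) + (25u**2 + 25u − 500)
  u**3 − 5u**2 − 26u + 120 = ((1/25)u − 6/25)(25u**2 + 25u − 500) + (0)
Last nonzero remainder: 25u**2 + 25u − 500. Dividing through by 25 gives the monic gcd u**2 + u − 20.
Cancel u**2 + u − 20 from numerator and denominator to get the reduced form.

(u**2 − 5u + 19)/(u − 6)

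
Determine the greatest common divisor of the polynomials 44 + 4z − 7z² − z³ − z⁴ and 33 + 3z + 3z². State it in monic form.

Apply the Euclidean algorithm:
  −z⁴ − z³ − 7z² + 4z + 44 = (−(1/3)z² + 4/3)(3z² + 3z + 33) + (0)
Last nonzero remainder: 3z² + 3z + 33. Dividing through by 3 gives the monic gcd z² + z + 11.

11 + z + z²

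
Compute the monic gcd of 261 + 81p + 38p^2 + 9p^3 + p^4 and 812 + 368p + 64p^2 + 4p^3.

29 + 9p + p^2

By polynomial division,
  p^4 + 9p^3 + 38p^2 + 81p + 261 = ((1/4)p - 7/4)(4p^3 + 64p^2 + 368p + 812) + (58p^2 + 522p + 1682)
  4p^3 + 64p^2 + 368p + 812 = ((2/29)p + 14/29)(58p^2 + 522p + 1682) + (0)
Last nonzero remainder: 58p^2 + 522p + 1682. Dividing through by 58 gives the monic gcd p^2 + 9p + 29.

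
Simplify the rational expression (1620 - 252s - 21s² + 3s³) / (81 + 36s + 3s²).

(60 - 16s + s²)/(3 + s)

By polynomial division,
  3s³ - 21s² - 252s + 1620 = (s - 19)(3s² + 36s + 81) + (351s + 3159)
  3s² + 36s + 81 = ((1/117)s + 1/39)(351s + 3159) + (0)
Last nonzero remainder: 351s + 3159. Dividing through by 351 gives the monic gcd s + 9.
Cancel s + 9 from numerator and denominator to get the reduced form.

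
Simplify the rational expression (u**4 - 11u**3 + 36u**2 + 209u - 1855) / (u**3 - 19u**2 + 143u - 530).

Repeated division with remainder:
  u**4 - 11u**3 + 36u**2 + 209u - 1855 = (u + 8)(u**3 - 19u**2 + 143u - 530) + (45u**2 - 405u + 2385)
  u**3 - 19u**2 + 143u - 530 = ((1/45)u - 2/9)(45u**2 - 405u + 2385) + (0)
Last nonzero remainder: 45u**2 - 405u + 2385. Dividing through by 45 gives the monic gcd u**2 - 9u + 53.
Cancel u**2 - 9u + 53 from numerator and denominator to get the reduced form.

(u**2 - 2u - 35)/(u - 10)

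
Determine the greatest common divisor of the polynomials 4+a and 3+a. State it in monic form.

1

Apply the Euclidean algorithm:
  a+4 = (a+3) + (1)
  a+3 = (a+3)(1) + (0)
The last nonzero remainder is the constant 1, so the polynomials are coprime and gcd = 1.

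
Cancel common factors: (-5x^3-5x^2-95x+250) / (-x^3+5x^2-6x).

(5x^2+15x+125)/(x^2-3x)

Euclidean algorithm in ℚ[x]:
  -5x^3-5x^2-95x+250 = (5)(-x^3+5x^2-6x) + (-30x^2-65x+250)
  -x^3+5x^2-6x = ((1/30)x-43/180)(-30x^2-65x+250) + (-(1075/36)x+1075/18)
  -30x^2-65x+250 = ((216/215)x+180/43)(-(1075/36)x+1075/18) + (0)
Last nonzero remainder: -(1075/36)x+1075/18. Dividing through by -1075/36 gives the monic gcd x-2.
Cancel x-2 from numerator and denominator to get the reduced form.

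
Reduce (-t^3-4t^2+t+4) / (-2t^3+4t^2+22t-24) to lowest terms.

(t^2+5t+4)/(2t^2-2t-24)

Euclidean algorithm in ℚ[t]:
  -t^3-4t^2+t+4 = (1/2)(-2t^3+4t^2+22t-24) + (-6t^2-10t+16)
  -2t^3+4t^2+22t-24 = ((1/3)t-11/9)(-6t^2-10t+16) + ((40/9)t-40/9)
  -6t^2-10t+16 = (-(27/20)t-18/5)((40/9)t-40/9) + (0)
Last nonzero remainder: (40/9)t-40/9. Dividing through by 40/9 gives the monic gcd t-1.
Cancel t-1 from numerator and denominator to get the reduced form.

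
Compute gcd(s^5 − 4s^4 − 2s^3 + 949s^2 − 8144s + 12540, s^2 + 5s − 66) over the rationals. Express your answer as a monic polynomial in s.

s^2 + 5s − 66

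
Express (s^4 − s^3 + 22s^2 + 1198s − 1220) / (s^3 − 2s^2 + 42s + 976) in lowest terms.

(s^2 + 9s − 10)/(s + 8)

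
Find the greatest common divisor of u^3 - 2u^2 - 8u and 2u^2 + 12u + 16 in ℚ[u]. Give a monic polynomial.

u + 2

By polynomial division,
  u^3 - 2u^2 - 8u = ((1/2)u - 4)(2u^2 + 12u + 16) + (32u + 64)
  2u^2 + 12u + 16 = ((1/16)u + 1/4)(32u + 64) + (0)
Last nonzero remainder: 32u + 64. Dividing through by 32 gives the monic gcd u + 2.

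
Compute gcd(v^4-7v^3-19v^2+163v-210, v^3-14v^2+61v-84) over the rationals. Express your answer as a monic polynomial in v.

v^2-10v+21

Repeated division with remainder:
  v^4-7v^3-19v^2+163v-210 = (v+7)(v^3-14v^2+61v-84) + (18v^2-180v+378)
  v^3-14v^2+61v-84 = ((1/18)v-2/9)(18v^2-180v+378) + (0)
Last nonzero remainder: 18v^2-180v+378. Dividing through by 18 gives the monic gcd v^2-10v+21.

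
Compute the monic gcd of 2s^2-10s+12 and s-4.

1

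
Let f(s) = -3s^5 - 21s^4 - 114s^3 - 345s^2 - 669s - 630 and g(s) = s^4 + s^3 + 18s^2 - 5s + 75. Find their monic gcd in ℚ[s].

Euclidean algorithm in ℚ[s]:
  -3s^5 - 21s^4 - 114s^3 - 345s^2 - 669s - 630 = (-3s - 18)(s^4 + s^3 + 18s^2 - 5s + 75) + (-42s^3 - 36s^2 - 534s + 720)
  s^4 + s^3 + 18s^2 - 5s + 75 = (-(1/42)s - 1/294)(-42s^3 - 36s^2 - 534s + 720) + ((253/49)s^2 + (506/49)s + 3795/49)
  -42s^3 - 36s^2 - 534s + 720 = (-(2058/253)s + 2352/253)((253/49)s^2 + (506/49)s + 3795/49) + (0)
Last nonzero remainder: (253/49)s^2 + (506/49)s + 3795/49. Dividing through by 253/49 gives the monic gcd s^2 + 2s + 15.

s^2 + 2s + 15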